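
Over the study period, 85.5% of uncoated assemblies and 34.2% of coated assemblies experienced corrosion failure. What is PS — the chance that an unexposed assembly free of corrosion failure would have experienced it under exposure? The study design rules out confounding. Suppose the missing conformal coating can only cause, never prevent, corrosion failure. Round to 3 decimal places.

p₁ = 0.855, p₀ = 0.342.
Under exogeneity and monotonicity, PS = (p₁ − p₀) / (1 − p₀).
PS = (0.855 − 0.342) / (1 − 0.342) = 0.513 / 0.658 ≈ 0.7796

PS ≈ 0.780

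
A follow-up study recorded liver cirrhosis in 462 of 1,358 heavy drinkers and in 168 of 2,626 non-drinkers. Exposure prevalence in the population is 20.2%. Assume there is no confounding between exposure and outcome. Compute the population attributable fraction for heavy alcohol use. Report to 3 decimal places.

p₁ = P(outcome | exposed) = 462/1358 = 0.34021
p₀ = P(outcome | unexposed) = 168/2626 = 0.063976
Overall risk P(Y=1) = π·p₁ + (1−π)·p₀ = 0.202×0.34021 + 0.798×0.063976 = 0.11977.
Under exogeneity, PAF = [P(Y=1) − p₀] / P(Y=1).
PAF = (0.11977 − 0.063976) / 0.11977 ≈ 0.4659

PAF ≈ 0.466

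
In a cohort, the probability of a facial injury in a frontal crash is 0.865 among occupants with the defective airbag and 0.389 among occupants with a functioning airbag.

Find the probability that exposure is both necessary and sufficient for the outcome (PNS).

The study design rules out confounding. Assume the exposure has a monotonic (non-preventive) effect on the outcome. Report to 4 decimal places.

Let p₁ = 0.865, p₀ = 0.389.
Under exogeneity and monotonicity, PNS = p₁ − p₀.
PNS = 0.865 − 0.389 = 0.476

PNS ≈ 0.4760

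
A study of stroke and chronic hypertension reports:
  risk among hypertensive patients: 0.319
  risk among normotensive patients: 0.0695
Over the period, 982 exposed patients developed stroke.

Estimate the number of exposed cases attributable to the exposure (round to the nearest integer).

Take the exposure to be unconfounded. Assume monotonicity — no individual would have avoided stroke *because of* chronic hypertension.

Let p₁ = 0.319, p₀ = 0.0695.
PN = (p₁ − p₀)/p₁ = (0.319 − 0.0695) / 0.319 ≈ 0.78213.
Attributable cases ≈ PN × (exposed cases) = 0.78213 × 982 ≈ 768.05.

about 768 cases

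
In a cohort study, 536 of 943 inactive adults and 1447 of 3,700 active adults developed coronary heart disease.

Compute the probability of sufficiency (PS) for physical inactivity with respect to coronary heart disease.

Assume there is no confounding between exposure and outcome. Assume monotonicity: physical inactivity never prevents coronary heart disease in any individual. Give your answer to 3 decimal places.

PS ≈ 0.291

p₁ = P(outcome | exposed) = 536/943 = 0.5684
p₀ = P(outcome | unexposed) = 1447/3700 = 0.39108
Under exogeneity and monotonicity, PS = (p₁ − p₀) / (1 − p₀).
PS = (0.5684 − 0.39108) / (1 − 0.39108) = 0.17732 / 0.60892 ≈ 0.2912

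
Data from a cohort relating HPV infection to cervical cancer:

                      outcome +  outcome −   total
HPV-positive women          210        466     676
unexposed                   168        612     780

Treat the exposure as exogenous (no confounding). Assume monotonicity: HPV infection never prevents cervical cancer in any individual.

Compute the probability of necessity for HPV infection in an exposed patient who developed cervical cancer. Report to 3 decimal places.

p₁ = P(outcome | exposed) = 210/676 = 0.31065
p₀ = P(outcome | unexposed) = 168/780 = 0.21538
Under exogeneity and monotonicity, PN = (p₁ − p₀) / p₁.
PN = (0.31065 − 0.21538) / 0.31065 = 0.095266 / 0.31065 ≈ 0.3067

PN ≈ 0.307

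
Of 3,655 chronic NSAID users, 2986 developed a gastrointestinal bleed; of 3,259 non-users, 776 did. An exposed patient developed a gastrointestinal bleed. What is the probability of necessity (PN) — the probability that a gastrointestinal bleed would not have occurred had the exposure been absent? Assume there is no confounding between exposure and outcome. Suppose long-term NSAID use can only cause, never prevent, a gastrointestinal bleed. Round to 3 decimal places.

PN ≈ 0.709

p₁ = P(outcome | exposed) = 2986/3655 = 0.81696
p₀ = P(outcome | unexposed) = 776/3259 = 0.23811
Under exogeneity and monotonicity, PN = (p₁ − p₀) / p₁.
PN = (0.81696 − 0.23811) / 0.81696 = 0.57885 / 0.81696 ≈ 0.7085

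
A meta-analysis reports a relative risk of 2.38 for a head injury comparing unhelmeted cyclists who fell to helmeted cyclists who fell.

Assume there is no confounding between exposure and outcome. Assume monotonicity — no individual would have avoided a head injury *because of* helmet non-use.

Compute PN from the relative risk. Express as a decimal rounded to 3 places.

Under exogeneity and monotonicity, PN = (RR − 1) / RR = 1 − 1/RR.
PN = (2.38 − 1) / 2.38 = 1.38 / 2.38 ≈ 0.5798

PN ≈ 0.580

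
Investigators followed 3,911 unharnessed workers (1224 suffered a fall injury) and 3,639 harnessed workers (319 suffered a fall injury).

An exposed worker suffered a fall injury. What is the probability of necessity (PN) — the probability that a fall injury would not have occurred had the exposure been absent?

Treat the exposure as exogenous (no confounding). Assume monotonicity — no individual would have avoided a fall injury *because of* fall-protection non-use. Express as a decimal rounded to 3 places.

PN ≈ 0.720

p₁ = P(outcome | exposed) = 1224/3911 = 0.31296
p₀ = P(outcome | unexposed) = 319/3639 = 0.087661
Under exogeneity and monotonicity, PN = (p₁ − p₀) / p₁.
PN = (0.31296 − 0.087661) / 0.31296 = 0.2253 / 0.31296 ≈ 0.7199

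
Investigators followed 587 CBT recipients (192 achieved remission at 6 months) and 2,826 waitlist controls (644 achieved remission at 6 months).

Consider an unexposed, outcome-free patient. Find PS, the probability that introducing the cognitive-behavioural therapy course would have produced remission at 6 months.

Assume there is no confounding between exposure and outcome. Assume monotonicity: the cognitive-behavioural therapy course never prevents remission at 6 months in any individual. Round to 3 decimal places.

PS ≈ 0.128

p₁ = P(outcome | exposed) = 192/587 = 0.32709
p₀ = P(outcome | unexposed) = 644/2826 = 0.22788
Under exogeneity and monotonicity, PS = (p₁ − p₀) / (1 − p₀).
PS = (0.32709 − 0.22788) / (1 − 0.22788) = 0.099203 / 0.77212 ≈ 0.1285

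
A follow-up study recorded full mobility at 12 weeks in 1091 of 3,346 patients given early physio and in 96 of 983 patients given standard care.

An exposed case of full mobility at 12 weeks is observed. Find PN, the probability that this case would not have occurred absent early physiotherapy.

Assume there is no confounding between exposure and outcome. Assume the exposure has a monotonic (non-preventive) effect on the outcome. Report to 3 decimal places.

p₁ = P(outcome | exposed) = 1091/3346 = 0.32606
p₀ = P(outcome | unexposed) = 96/983 = 0.09766
Under exogeneity and monotonicity, PN = (p₁ − p₀) / p₁.
PN = (0.32606 − 0.09766) / 0.32606 = 0.2284 / 0.32606 ≈ 0.7005

PN ≈ 0.700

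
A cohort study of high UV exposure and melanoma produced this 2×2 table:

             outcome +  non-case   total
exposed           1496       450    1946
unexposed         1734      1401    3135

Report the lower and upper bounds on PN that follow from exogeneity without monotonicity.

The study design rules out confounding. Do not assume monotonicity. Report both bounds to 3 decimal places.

p₁ = P(outcome | exposed) = 1496/1946 = 0.76876
p₀ = P(outcome | unexposed) = 1734/3135 = 0.55311
Under exogeneity alone the bounds on PN are max{0,(p₁−p₀)/p₁} ≤ PN ≤ min{1,(1−p₀)/p₁}.
  lower = (p₁ − p₀)/p₁ = 0.21565 / 0.76876 ≈ 0.2805
  upper = min{1, (1 − p₀)/p₁} = 0.44689 / 0.76876 ≈ 0.5813

0.281 ≤ PN ≤ 0.581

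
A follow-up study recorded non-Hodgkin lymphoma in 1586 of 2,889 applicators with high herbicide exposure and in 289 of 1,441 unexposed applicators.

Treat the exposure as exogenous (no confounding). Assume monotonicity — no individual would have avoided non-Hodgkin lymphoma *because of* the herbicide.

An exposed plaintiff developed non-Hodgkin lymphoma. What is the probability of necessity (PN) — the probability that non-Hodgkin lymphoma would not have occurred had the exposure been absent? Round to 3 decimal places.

PN ≈ 0.635

p₁ = P(outcome | exposed) = 1586/2889 = 0.54898
p₀ = P(outcome | unexposed) = 289/1441 = 0.20056
Under exogeneity and monotonicity, PN = (p₁ − p₀) / p₁.
PN = (0.54898 − 0.20056) / 0.54898 = 0.34842 / 0.54898 ≈ 0.6347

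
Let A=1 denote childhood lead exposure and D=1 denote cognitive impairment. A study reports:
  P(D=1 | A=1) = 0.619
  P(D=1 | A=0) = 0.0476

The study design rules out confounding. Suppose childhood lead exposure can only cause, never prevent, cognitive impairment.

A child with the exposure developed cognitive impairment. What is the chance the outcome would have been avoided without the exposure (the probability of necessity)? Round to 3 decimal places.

PN ≈ 0.923

Let p₁ = 0.619, p₀ = 0.0476.
Under exogeneity and monotonicity, PN = (p₁ − p₀) / p₁.
PN = (0.619 − 0.0476) / 0.619 = 0.5714 / 0.619 ≈ 0.9231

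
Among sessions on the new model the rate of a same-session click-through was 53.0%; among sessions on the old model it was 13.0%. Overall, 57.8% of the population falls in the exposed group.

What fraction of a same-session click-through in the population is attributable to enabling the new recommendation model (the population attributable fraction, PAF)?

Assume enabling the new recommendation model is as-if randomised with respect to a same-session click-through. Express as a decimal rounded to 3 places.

p₁ = 0.53, p₀ = 0.13.
Overall risk P(Y=1) = π·p₁ + (1−π)·p₀ = 0.578×0.53 + 0.422×0.13 = 0.3612.
Under exogeneity, PAF = [P(Y=1) − p₀] / P(Y=1).
PAF = (0.3612 − 0.13) / 0.3612 ≈ 0.6401

PAF ≈ 0.640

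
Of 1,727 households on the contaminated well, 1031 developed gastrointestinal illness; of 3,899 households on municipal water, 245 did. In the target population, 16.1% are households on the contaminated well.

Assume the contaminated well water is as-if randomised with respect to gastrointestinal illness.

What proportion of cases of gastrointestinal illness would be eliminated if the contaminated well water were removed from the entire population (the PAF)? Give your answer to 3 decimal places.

p₁ = P(outcome | exposed) = 1031/1727 = 0.59699
p₀ = P(outcome | unexposed) = 245/3899 = 0.062837
Overall risk P(Y=1) = π·p₁ + (1−π)·p₀ = 0.161×0.59699 + 0.839×0.062837 = 0.14884.
Under exogeneity, PAF = [P(Y=1) − p₀] / P(Y=1).
PAF = (0.14884 − 0.062837) / 0.14884 ≈ 0.5778

PAF ≈ 0.578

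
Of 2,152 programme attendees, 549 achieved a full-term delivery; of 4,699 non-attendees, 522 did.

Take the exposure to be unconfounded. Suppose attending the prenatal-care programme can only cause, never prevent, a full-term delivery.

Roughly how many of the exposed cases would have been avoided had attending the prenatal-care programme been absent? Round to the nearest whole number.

p₁ = P(outcome | exposed) = 549/2152 = 0.25511
p₀ = P(outcome | unexposed) = 522/4699 = 0.11109
PN = (p₁ − p₀)/p₁ = (0.25511 − 0.11109) / 0.25511 ≈ 0.56455.
Attributable cases ≈ PN × (exposed cases) = 0.56455 × 549 ≈ 309.94.

about 310 cases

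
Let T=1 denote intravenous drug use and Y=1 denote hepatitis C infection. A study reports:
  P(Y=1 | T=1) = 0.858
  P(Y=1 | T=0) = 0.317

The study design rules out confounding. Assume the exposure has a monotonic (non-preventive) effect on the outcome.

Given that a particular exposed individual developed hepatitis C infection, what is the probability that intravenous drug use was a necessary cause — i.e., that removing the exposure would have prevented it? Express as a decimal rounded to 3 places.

Let p₁ = 0.858, p₀ = 0.317.
Under exogeneity and monotonicity, PN = (p₁ − p₀) / p₁.
PN = (0.858 − 0.317) / 0.858 = 0.541 / 0.858 ≈ 0.6305

PN ≈ 0.631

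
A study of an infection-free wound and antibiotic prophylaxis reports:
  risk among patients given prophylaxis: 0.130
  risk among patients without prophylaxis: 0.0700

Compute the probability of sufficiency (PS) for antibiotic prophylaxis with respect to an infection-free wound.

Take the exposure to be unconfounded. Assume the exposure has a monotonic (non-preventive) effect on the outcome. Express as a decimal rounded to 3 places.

PS ≈ 0.065

Let p₁ = 0.13, p₀ = 0.07.
Under exogeneity and monotonicity, PS = (p₁ − p₀) / (1 − p₀).
PS = (0.13 − 0.07) / (1 − 0.07) = 0.06 / 0.93 ≈ 0.0645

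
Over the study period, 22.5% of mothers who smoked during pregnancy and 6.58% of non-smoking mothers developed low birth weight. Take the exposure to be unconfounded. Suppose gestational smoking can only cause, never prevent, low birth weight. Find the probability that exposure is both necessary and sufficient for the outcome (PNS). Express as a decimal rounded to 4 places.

PNS ≈ 0.1592

p₁ = 0.225, p₀ = 0.0658.
Under exogeneity and monotonicity, PNS = p₁ − p₀.
PNS = 0.225 − 0.0658 = 0.1592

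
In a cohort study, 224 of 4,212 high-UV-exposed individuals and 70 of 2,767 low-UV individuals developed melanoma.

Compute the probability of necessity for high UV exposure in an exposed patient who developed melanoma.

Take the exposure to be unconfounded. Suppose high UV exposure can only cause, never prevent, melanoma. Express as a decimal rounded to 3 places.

PN ≈ 0.524

p₁ = P(outcome | exposed) = 224/4212 = 0.053181
p₀ = P(outcome | unexposed) = 70/2767 = 0.025298
Under exogeneity and monotonicity, PN = (p₁ − p₀) / p₁.
PN = (0.053181 − 0.025298) / 0.053181 = 0.027883 / 0.053181 ≈ 0.5243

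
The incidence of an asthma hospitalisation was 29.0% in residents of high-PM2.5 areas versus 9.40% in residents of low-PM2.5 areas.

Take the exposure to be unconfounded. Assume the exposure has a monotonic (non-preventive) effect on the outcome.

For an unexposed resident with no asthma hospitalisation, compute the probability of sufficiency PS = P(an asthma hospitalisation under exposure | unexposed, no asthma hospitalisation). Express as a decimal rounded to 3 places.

PS ≈ 0.216

p₁ = 0.29, p₀ = 0.094.
Under exogeneity and monotonicity, PS = (p₁ − p₀) / (1 − p₀).
PS = (0.29 − 0.094) / (1 − 0.094) = 0.196 / 0.906 ≈ 0.2163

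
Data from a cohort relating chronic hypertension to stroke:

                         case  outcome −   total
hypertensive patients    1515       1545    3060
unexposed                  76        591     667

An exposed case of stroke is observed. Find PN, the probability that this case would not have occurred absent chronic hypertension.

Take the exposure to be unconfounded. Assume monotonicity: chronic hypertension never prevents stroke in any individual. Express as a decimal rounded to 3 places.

p₁ = P(outcome | exposed) = 1515/3060 = 0.4951
p₀ = P(outcome | unexposed) = 76/667 = 0.11394
Under exogeneity and monotonicity, PN = (p₁ − p₀)/p₁.
PN = (0.4951 − 0.11394) / 0.4951 ≈ 0.7699

PN ≈ 0.770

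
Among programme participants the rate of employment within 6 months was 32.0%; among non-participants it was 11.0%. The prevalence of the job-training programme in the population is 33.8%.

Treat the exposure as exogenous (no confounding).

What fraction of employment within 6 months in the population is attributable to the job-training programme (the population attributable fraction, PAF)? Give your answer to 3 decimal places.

p₁ = 0.32, p₀ = 0.11.
Overall risk P(Y=1) = π·p₁ + (1−π)·p₀ = 0.338×0.32 + 0.662×0.11 = 0.18098.
Under exogeneity, PAF = [P(Y=1) − p₀] / P(Y=1).
PAF = (0.18098 − 0.11) / 0.18098 ≈ 0.3922

PAF ≈ 0.392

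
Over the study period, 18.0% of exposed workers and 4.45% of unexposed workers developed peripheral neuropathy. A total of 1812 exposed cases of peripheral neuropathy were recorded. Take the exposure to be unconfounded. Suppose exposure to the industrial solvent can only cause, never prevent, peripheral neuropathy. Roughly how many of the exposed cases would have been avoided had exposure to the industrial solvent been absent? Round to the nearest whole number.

about 1364 cases

p₁ = 0.18, p₀ = 0.0445.
PN = (p₁ − p₀)/p₁ = (0.18 − 0.0445) / 0.18 ≈ 0.75278.
Attributable cases ≈ PN × (exposed cases) = 0.75278 × 1812 ≈ 1364.03.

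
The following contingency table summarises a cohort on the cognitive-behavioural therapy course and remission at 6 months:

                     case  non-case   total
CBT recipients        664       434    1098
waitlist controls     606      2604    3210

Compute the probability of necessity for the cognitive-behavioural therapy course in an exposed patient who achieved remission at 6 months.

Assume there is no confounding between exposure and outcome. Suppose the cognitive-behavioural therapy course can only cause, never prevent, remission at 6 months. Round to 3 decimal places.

p₁ = P(outcome | exposed) = 664/1098 = 0.60474
p₀ = P(outcome | unexposed) = 606/3210 = 0.18879
Under exogeneity and monotonicity, PN = (p₁ − p₀)/p₁.
PN = (0.60474 − 0.18879) / 0.60474 ≈ 0.6878

PN ≈ 0.688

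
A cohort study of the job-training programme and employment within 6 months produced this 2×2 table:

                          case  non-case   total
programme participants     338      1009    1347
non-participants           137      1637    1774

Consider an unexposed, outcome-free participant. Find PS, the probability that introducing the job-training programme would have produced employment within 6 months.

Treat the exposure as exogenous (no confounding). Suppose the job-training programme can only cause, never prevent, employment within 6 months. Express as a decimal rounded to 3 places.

p₁ = P(outcome | exposed) = 338/1347 = 0.25093
p₀ = P(outcome | unexposed) = 137/1774 = 0.077227
Under exogeneity and monotonicity, PS = (p₁ − p₀) / (1 − p₀).
PS = (0.25093 − 0.077227) / (1 − 0.077227) = 0.1737 / 0.92277 ≈ 0.1882

PS ≈ 0.188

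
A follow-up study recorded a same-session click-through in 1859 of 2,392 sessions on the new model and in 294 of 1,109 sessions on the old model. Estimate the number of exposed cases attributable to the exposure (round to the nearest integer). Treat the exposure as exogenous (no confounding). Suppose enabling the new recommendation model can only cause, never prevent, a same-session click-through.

about 1225 cases

p₁ = P(outcome | exposed) = 1859/2392 = 0.77717
p₀ = P(outcome | unexposed) = 294/1109 = 0.2651
PN = (p₁ − p₀)/p₁ = (0.77717 − 0.2651) / 0.77717 ≈ 0.65889.
Attributable cases ≈ PN × (exposed cases) = 0.65889 × 1859 ≈ 1224.87.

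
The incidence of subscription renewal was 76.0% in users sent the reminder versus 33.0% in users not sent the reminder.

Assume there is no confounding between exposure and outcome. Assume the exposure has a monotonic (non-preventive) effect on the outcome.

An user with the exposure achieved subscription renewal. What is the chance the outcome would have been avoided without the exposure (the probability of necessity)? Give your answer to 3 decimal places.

p₁ = 0.76, p₀ = 0.33.
Under exogeneity and monotonicity, PN = (p₁ − p₀) / p₁.
PN = (0.76 − 0.33) / 0.76 = 0.43 / 0.76 ≈ 0.5658

PN ≈ 0.566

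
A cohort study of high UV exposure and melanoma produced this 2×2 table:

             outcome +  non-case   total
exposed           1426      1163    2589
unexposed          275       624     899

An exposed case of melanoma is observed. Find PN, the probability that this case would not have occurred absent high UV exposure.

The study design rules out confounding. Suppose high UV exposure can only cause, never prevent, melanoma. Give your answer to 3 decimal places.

p₁ = P(outcome | exposed) = 1426/2589 = 0.55079
p₀ = P(outcome | unexposed) = 275/899 = 0.3059
Under exogeneity and monotonicity, PN = (p₁ − p₀) / p₁.
PN = (0.55079 − 0.3059) / 0.55079 = 0.2449 / 0.55079 ≈ 0.4446

PN ≈ 0.445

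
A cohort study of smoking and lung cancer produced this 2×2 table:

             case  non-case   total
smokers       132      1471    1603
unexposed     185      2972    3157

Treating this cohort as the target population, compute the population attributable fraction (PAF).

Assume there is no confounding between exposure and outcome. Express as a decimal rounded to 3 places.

p₁ = P(outcome | exposed) = 132/1603 = 0.082346
p₀ = P(outcome | unexposed) = 185/3157 = 0.0586
Exposure prevalence π = 1603/4760 = 0.33676; overall risk P(Y=1) = 0.066597.
Under exogeneity, PAF = [P(Y=1) − p₀]/P(Y=1).
PAF = (0.066597 − 0.0586) / 0.066597 ≈ 0.1201

PAF ≈ 0.120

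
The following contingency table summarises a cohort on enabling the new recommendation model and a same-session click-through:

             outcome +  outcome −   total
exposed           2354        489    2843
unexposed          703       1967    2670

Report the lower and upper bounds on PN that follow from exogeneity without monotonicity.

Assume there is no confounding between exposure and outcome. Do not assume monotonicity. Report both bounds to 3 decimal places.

p₁ = P(outcome | exposed) = 2354/2843 = 0.828
p₀ = P(outcome | unexposed) = 703/2670 = 0.2633
Under exogeneity alone the bounds on PN are max{0,(p₁−p₀)/p₁} ≤ PN ≤ min{1,(1−p₀)/p₁}.
  lower = (p₁ − p₀)/p₁ = 0.5647 / 0.828 ≈ 0.6820
  upper = min{1, (1 − p₀)/p₁} = 0.7367 / 0.828 ≈ 0.8897

0.682 ≤ PN ≤ 0.890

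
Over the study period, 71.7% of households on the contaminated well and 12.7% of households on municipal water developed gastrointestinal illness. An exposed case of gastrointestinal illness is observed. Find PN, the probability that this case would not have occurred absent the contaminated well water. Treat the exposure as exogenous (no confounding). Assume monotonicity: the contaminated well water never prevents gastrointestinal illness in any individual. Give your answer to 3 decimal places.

p₁ = 0.717, p₀ = 0.127.
Under exogeneity and monotonicity, PN = (p₁ − p₀) / p₁.
PN = (0.717 − 0.127) / 0.717 = 0.59 / 0.717 ≈ 0.8229

PN ≈ 0.823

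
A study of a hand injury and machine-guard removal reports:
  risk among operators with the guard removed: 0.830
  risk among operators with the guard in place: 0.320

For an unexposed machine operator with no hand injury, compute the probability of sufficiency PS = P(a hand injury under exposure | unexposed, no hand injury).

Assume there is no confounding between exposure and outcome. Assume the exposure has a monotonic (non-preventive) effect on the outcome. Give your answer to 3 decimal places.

PS ≈ 0.750

Let p₁ = 0.83, p₀ = 0.32.
Under exogeneity and monotonicity, PS = (p₁ − p₀) / (1 − p₀).
PS = (0.83 − 0.32) / (1 − 0.32) = 0.51 / 0.68 ≈ 0.7500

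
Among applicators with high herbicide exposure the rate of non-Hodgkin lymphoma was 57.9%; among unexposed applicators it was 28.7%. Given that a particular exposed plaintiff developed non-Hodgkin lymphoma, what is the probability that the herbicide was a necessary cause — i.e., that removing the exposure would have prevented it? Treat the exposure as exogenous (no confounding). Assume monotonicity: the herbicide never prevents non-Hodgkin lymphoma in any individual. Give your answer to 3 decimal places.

p₁ = 0.579, p₀ = 0.287.
Under exogeneity and monotonicity, PN = (p₁ − p₀) / p₁.
PN = (0.579 − 0.287) / 0.579 = 0.292 / 0.579 ≈ 0.5043

PN ≈ 0.504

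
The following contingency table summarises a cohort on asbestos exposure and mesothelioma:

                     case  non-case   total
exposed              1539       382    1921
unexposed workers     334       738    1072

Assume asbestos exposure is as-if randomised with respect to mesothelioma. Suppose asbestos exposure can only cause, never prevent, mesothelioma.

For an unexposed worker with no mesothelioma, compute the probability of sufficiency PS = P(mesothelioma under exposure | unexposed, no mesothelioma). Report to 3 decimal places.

p₁ = P(outcome | exposed) = 1539/1921 = 0.80115
p₀ = P(outcome | unexposed) = 334/1072 = 0.31157
Under exogeneity and monotonicity, PS = (p₁ − p₀)/(1 − p₀).
PS = (0.80115 − 0.31157) / 0.68843 ≈ 0.7111

PS ≈ 0.711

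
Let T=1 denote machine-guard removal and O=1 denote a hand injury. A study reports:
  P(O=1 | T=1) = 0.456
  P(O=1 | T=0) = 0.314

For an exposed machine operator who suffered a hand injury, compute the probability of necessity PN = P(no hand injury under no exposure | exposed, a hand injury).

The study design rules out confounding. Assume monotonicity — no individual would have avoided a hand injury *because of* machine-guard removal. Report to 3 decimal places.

Let p₁ = 0.456, p₀ = 0.314.
Under exogeneity and monotonicity, PN = (p₁ − p₀) / p₁.
PN = (0.456 − 0.314) / 0.456 = 0.142 / 0.456 ≈ 0.3114

PN ≈ 0.311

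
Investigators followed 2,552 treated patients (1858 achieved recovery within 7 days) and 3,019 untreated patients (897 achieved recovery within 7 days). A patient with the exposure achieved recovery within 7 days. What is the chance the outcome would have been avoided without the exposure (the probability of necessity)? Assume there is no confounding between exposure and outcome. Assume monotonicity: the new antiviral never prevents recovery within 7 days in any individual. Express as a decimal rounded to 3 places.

p₁ = P(outcome | exposed) = 1858/2552 = 0.72806
p₀ = P(outcome | unexposed) = 897/3019 = 0.29712
Under exogeneity and monotonicity, PN = (p₁ − p₀) / p₁.
PN = (0.72806 − 0.29712) / 0.72806 = 0.43094 / 0.72806 ≈ 0.5919

PN ≈ 0.592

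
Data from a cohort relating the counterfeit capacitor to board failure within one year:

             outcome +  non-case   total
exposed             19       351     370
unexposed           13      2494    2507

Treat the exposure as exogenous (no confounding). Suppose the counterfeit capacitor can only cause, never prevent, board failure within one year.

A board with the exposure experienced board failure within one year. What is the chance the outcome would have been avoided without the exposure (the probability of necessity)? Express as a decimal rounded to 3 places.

PN ≈ 0.899

p₁ = P(outcome | exposed) = 19/370 = 0.051351
p₀ = P(outcome | unexposed) = 13/2507 = 0.0051855
Under exogeneity and monotonicity, PN = (p₁ − p₀)/p₁.
PN = (0.051351 − 0.0051855) / 0.051351 ≈ 0.8990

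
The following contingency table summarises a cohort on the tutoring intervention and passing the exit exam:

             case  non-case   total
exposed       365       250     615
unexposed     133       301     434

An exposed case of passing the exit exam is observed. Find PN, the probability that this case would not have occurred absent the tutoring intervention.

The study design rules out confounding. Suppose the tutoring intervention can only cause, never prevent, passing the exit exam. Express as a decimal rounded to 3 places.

p₁ = P(outcome | exposed) = 365/615 = 0.5935
p₀ = P(outcome | unexposed) = 133/434 = 0.30645
Under exogeneity and monotonicity, PN = (p₁ − p₀) / p₁.
PN = (0.5935 − 0.30645) / 0.5935 = 0.28704 / 0.5935 ≈ 0.4837

PN ≈ 0.484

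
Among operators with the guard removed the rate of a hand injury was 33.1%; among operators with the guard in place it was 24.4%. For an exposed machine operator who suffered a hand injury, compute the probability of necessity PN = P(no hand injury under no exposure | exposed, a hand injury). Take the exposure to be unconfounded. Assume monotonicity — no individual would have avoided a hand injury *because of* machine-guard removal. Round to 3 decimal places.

PN ≈ 0.263

p₁ = 0.331, p₀ = 0.244.
Under exogeneity and monotonicity, PN = (p₁ − p₀) / p₁.
PN = (0.331 − 0.244) / 0.331 = 0.087 / 0.331 ≈ 0.2628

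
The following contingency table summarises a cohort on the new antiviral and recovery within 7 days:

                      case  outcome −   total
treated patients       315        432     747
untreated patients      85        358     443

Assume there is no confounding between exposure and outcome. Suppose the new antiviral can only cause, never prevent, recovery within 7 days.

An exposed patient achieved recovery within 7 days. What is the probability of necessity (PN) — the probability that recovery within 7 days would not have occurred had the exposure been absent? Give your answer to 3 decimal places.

PN ≈ 0.545

p₁ = P(outcome | exposed) = 315/747 = 0.42169
p₀ = P(outcome | unexposed) = 85/443 = 0.19187
Under exogeneity and monotonicity, PN = (p₁ − p₀)/p₁.
PN = (0.42169 − 0.19187) / 0.42169 ≈ 0.5450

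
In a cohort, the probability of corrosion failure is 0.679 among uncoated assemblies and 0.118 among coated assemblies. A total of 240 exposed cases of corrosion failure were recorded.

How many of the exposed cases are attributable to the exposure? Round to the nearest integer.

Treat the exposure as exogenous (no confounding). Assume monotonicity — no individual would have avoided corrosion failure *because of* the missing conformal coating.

Let p₁ = 0.679, p₀ = 0.118.
PN = (p₁ − p₀)/p₁ = (0.679 − 0.118) / 0.679 ≈ 0.82622.
Attributable cases ≈ PN × (exposed cases) = 0.82622 × 240 ≈ 198.29.

about 198 cases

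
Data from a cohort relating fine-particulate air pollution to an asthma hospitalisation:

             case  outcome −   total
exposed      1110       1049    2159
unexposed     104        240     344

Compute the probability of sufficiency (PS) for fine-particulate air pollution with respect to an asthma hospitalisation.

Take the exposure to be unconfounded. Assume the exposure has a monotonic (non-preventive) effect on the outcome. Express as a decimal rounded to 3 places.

p₁ = P(outcome | exposed) = 1110/2159 = 0.51413
p₀ = P(outcome | unexposed) = 104/344 = 0.30233
Under exogeneity and monotonicity, PS = (p₁ − p₀)/(1 − p₀).
PS = (0.51413 − 0.30233) / 0.69767 ≈ 0.3036

PS ≈ 0.304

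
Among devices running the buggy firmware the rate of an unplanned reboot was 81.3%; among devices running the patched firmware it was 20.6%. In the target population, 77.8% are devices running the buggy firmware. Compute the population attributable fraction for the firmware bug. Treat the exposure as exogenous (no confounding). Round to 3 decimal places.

PAF ≈ 0.696

p₁ = 0.813, p₀ = 0.206.
Overall risk P(Y=1) = π·p₁ + (1−π)·p₀ = 0.778×0.813 + 0.222×0.206 = 0.67825.
Under exogeneity, PAF = [P(Y=1) − p₀] / P(Y=1).
PAF = (0.67825 − 0.206) / 0.67825 ≈ 0.6963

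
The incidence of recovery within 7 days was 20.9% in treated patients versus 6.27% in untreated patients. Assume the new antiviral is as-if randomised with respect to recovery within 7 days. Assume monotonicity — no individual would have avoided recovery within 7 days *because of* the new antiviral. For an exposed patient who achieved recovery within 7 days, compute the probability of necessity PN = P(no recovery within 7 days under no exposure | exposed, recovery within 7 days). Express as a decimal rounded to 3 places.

p₁ = 0.209, p₀ = 0.0627.
Under exogeneity and monotonicity, PN = (p₁ − p₀) / p₁.
PN = (0.209 − 0.0627) / 0.209 = 0.1463 / 0.209 ≈ 0.7000

PN ≈ 0.700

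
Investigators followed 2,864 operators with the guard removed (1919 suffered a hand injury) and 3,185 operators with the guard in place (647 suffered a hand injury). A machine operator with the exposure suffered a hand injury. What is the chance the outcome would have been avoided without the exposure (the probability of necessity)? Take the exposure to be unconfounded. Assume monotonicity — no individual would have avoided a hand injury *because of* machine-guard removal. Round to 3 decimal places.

p₁ = P(outcome | exposed) = 1919/2864 = 0.67004
p₀ = P(outcome | unexposed) = 647/3185 = 0.20314
Under exogeneity and monotonicity, PN = (p₁ − p₀) / p₁.
PN = (0.67004 − 0.20314) / 0.67004 = 0.4669 / 0.67004 ≈ 0.6968

PN ≈ 0.697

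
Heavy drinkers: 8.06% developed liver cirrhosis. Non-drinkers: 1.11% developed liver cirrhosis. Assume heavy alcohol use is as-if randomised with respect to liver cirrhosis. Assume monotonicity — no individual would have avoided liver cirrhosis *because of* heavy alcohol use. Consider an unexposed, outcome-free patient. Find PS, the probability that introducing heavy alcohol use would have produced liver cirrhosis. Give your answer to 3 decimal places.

p₁ = 0.0806, p₀ = 0.0111.
Under exogeneity and monotonicity, PS = (p₁ − p₀) / (1 − p₀).
PS = (0.0806 − 0.0111) / (1 − 0.0111) = 0.0695 / 0.9889 ≈ 0.0703

PS ≈ 0.070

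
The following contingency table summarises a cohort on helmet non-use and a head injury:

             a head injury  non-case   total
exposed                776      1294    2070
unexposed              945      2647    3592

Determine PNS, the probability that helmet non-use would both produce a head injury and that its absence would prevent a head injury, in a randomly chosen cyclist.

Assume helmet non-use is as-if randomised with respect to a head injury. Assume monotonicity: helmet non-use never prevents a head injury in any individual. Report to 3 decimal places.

PNS ≈ 0.112

p₁ = P(outcome | exposed) = 776/2070 = 0.37488
p₀ = P(outcome | unexposed) = 945/3592 = 0.26308
Under exogeneity and monotonicity, PNS = p₁ − p₀.
PNS = 0.37488 − 0.26308 = 0.11179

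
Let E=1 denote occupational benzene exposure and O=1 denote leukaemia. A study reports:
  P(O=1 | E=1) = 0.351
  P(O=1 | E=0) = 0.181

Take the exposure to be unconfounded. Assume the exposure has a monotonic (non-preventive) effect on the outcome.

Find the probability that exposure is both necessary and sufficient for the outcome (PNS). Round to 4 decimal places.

Let p₁ = 0.351, p₀ = 0.181.
Under exogeneity and monotonicity, PNS = p₁ − p₀.
PNS = 0.351 − 0.181 = 0.17

PNS ≈ 0.1700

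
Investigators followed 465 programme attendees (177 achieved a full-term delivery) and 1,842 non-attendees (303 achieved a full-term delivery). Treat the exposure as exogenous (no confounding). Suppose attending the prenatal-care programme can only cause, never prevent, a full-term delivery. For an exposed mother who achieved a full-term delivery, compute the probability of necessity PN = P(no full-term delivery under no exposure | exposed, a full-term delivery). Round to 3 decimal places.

p₁ = P(outcome | exposed) = 177/465 = 0.38065
p₀ = P(outcome | unexposed) = 303/1842 = 0.1645
Under exogeneity and monotonicity, PN = (p₁ − p₀) / p₁.
PN = (0.38065 − 0.1645) / 0.38065 = 0.21615 / 0.38065 ≈ 0.5679

PN ≈ 0.568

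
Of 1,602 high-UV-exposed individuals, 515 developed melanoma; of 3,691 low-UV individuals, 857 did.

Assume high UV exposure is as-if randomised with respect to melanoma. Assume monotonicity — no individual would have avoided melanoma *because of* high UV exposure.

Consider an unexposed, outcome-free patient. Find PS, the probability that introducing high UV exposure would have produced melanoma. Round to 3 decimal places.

PS ≈ 0.116

p₁ = P(outcome | exposed) = 515/1602 = 0.32147
p₀ = P(outcome | unexposed) = 857/3691 = 0.23219
Under exogeneity and monotonicity, PS = (p₁ − p₀) / (1 − p₀).
PS = (0.32147 − 0.23219) / (1 − 0.23219) = 0.089287 / 0.76781 ≈ 0.1163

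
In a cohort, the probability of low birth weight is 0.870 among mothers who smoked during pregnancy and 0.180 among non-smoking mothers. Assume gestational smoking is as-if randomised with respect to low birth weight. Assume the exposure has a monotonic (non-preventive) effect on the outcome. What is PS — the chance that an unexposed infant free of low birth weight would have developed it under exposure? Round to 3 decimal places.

PS ≈ 0.841

Let p₁ = 0.87, p₀ = 0.18.
Under exogeneity and monotonicity, PS = (p₁ − p₀) / (1 − p₀).
PS = (0.87 − 0.18) / (1 − 0.18) = 0.69 / 0.82 ≈ 0.8415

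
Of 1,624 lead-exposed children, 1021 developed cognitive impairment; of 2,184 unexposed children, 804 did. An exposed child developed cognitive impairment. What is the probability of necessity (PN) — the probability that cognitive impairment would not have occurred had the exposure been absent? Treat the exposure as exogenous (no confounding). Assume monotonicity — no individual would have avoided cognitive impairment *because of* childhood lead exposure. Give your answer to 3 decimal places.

PN ≈ 0.414

p₁ = P(outcome | exposed) = 1021/1624 = 0.62869
p₀ = P(outcome | unexposed) = 804/2184 = 0.36813
Under exogeneity and monotonicity, PN = (p₁ − p₀) / p₁.
PN = (0.62869 − 0.36813) / 0.62869 = 0.26056 / 0.62869 ≈ 0.4145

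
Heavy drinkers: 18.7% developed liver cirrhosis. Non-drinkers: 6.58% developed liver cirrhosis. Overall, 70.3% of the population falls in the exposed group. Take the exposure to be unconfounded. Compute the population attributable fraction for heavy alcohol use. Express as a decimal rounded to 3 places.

PAF ≈ 0.564

p₁ = 0.187, p₀ = 0.0658.
Overall risk P(Y=1) = π·p₁ + (1−π)·p₀ = 0.703×0.187 + 0.297×0.0658 = 0.151.
Under exogeneity, PAF = [P(Y=1) − p₀] / P(Y=1).
PAF = (0.151 − 0.0658) / 0.151 ≈ 0.5642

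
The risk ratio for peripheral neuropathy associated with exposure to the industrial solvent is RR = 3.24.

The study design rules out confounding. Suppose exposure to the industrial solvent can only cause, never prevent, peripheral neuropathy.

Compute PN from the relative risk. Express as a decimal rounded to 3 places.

Under exogeneity and monotonicity, PN = (RR − 1) / RR = 1 − 1/RR.
PN = (3.24 − 1) / 3.24 = 2.24 / 3.24 ≈ 0.6914

PN ≈ 0.691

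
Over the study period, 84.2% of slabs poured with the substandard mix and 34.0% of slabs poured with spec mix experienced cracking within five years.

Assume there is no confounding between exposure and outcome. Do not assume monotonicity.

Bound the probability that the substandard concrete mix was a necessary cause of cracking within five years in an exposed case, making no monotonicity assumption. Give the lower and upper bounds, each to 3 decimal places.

0.596 ≤ PN ≤ 0.784

p₁ = 0.842, p₀ = 0.34.
Under exogeneity alone the bounds on PN are max{0,(p₁−p₀)/p₁} ≤ PN ≤ min{1,(1−p₀)/p₁}.
  lower = (p₁ − p₀)/p₁ = 0.502 / 0.842 ≈ 0.5962
  upper = min{1, (1 − p₀)/p₁} = 0.66 / 0.842 ≈ 0.7838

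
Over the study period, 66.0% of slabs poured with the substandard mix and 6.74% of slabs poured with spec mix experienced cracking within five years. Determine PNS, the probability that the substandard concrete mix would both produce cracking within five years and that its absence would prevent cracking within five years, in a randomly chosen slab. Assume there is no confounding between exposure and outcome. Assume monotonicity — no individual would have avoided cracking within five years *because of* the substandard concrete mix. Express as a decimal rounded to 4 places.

PNS ≈ 0.5926

p₁ = 0.66, p₀ = 0.0674.
Under exogeneity and monotonicity, PNS = p₁ − p₀.
PNS = 0.66 − 0.0674 = 0.5926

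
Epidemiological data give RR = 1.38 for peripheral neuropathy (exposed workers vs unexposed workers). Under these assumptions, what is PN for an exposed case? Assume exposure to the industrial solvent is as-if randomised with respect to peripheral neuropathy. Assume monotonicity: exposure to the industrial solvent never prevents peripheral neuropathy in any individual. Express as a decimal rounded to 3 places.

Under exogeneity and monotonicity, PN = (RR − 1) / RR = 1 − 1/RR.
PN = (1.38 − 1) / 1.38 = 0.38 / 1.38 ≈ 0.2754

PN ≈ 0.275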